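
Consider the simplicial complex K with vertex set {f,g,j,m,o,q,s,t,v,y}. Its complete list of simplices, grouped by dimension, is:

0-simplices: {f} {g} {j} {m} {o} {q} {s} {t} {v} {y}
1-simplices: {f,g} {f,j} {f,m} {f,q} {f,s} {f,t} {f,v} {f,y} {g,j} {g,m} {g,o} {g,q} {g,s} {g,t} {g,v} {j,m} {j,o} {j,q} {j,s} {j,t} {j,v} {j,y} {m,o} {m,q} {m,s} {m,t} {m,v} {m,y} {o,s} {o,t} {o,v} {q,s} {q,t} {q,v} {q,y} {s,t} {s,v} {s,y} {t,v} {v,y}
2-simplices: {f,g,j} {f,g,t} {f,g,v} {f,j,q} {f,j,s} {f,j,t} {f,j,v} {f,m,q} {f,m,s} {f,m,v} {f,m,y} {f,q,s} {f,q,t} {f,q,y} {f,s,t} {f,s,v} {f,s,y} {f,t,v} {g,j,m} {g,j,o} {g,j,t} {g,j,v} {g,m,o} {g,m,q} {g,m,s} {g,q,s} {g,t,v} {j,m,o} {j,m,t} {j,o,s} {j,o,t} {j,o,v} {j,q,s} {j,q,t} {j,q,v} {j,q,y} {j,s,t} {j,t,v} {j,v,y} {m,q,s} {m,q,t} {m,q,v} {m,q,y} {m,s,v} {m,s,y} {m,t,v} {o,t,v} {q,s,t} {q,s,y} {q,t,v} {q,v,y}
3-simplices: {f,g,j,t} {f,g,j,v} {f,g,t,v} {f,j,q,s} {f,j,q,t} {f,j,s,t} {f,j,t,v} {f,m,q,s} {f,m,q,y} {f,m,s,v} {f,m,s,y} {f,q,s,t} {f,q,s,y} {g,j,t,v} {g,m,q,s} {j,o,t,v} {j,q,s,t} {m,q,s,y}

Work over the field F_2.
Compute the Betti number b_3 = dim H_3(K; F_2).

b_3=3

n_0=10 n_1=40 n_2=51 n_3=18  [Z2]
∂1: piv[fg,fj,fm,fq,fs,ft,fv,fy,go] rk=9  ker:gj,gm,gq,gs,gt,gv,jm,jo,jq,js,jt,jv,jy,mo,mq,ms,mt,mv,my,os,ot,ov,qs,qt,qv,qy,st,sv,sy,tv,vy
∂2: piv[fgj,fgt,fgv,fjq,fjs,fjt,fjv,fmq,fms,fmv,fmy,fqs,fqt,fqy,fst,fsv,fsy,ftv,gjm,gjo,gmo,gmq,gms,jmt,jos,jot,jov,jqv,jqy,jvy,mqt] rk=31  ker:gjt,gjv,gqs,gtv,jmo,jqs,jqt,jst,jtv,mqs,mqv,mqy,msv,msy,mtv,otv,qst,qsy,qtv,qvy
∂3: piv[fgjt,fgjv,fgtv,fjqs,fjqt,fjst,fjtv,fmqs,fmqy,fmsv,fmsy,fqst,fqsy,gmqs,jotv] rk=15  ker:gjtv,jqst,mqsy
b_3=(18−15)−0=3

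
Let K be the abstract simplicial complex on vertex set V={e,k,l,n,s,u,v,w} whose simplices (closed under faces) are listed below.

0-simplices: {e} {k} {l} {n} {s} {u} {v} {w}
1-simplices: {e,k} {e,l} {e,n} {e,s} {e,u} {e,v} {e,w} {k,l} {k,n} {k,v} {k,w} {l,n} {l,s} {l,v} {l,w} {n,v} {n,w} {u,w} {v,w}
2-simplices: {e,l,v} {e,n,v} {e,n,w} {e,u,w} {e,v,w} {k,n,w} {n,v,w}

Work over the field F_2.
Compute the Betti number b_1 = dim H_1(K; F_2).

b_1=6

n_0=8 n_1=19 n_2=7  [Z2]
∂1: piv[ek,el,en,es,eu,ev,ew] rk=7  ker:kl,kn,kv,kw,ln,ls,lv,lw,nv,nw,uw,vw
∂2: piv[elv,env,enw,euw,evw,knw] rk=6  ker:nvw
b_1=(19−7)−6=6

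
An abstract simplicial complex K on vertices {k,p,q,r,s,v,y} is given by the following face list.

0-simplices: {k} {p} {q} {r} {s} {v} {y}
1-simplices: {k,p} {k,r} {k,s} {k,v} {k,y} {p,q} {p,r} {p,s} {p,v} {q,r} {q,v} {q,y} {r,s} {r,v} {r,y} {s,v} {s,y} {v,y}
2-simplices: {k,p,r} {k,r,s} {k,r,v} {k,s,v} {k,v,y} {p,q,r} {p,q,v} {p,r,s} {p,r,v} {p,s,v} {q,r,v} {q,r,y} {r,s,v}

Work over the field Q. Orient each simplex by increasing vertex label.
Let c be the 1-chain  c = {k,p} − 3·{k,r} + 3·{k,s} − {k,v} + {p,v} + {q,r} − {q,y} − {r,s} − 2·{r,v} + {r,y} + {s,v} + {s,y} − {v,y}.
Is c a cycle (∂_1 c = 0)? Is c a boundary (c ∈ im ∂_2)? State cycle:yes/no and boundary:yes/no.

n_0=7 n_1=18 n_2=13  [Q]
∂1: piv[kp,kr,ks,kv,ky,pq] rk=6  ker:pr,ps,pv,qr,qv,qy,rs,rv,ry,sv,sy,vy
∂2: piv[kpr,krs,krv,ksv,kvy,pqr,pqv,prs,prv,qry] rk=10  ker:psv,qrv,rsv
∂1c = 0
c vs im∂2: residual ≠ 0 ⇒ not boundary

cycle:yes boundary:no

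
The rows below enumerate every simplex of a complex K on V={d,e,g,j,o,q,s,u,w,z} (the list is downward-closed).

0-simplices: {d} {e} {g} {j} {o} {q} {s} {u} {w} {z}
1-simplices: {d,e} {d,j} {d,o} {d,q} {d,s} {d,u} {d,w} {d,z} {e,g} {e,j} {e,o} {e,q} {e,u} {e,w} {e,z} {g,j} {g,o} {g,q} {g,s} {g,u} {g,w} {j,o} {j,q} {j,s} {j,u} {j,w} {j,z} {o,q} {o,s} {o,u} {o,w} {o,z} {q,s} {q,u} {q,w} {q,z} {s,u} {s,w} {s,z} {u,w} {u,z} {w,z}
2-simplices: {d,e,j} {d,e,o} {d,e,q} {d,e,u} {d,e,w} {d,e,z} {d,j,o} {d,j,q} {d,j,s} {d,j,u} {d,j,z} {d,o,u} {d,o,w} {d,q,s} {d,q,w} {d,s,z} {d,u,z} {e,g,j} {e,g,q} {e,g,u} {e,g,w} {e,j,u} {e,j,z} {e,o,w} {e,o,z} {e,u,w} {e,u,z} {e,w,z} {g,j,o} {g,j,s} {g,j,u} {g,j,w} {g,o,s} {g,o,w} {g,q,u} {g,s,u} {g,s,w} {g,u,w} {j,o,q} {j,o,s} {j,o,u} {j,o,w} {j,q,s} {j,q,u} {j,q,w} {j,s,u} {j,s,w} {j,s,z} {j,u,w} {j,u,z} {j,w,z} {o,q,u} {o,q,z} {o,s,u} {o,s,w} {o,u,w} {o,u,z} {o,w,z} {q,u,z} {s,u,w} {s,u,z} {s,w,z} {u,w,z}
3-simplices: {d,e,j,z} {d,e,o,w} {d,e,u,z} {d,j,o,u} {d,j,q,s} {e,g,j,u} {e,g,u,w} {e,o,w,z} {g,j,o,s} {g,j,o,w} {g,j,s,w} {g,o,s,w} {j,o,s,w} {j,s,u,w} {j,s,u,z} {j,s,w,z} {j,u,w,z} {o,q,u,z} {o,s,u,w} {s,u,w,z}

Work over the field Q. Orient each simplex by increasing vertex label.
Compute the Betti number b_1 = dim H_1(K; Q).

b_1=0

n_0=10 n_1=42 n_2=63 n_3=20  [Q]
∂1: piv[de,dj,do,dq,ds,du,dw,dz,eg] rk=9  ker:ej,eo,eq,eu,ew,ez,gj,go,gq,gs,gu,gw,jo,jq,js,ju,jw,jz,oq,os,ou,ow,oz,qs,qu,qw,qz,su,sw,sz,uw,uz,wz
∂2: piv[dej,deo,deq,deu,dew,dez,djo,djq,djs,dju,djz,dou,dow,dqs,dqw,dsz,duz,egj,egq,egu,egw,eoz,euw,ewz,gjo,gjs,gjw,gos,gqu,gsu,gsw,joq,oqz] rk=33  ker:eju,ejz,eow,euz,gju,gow,guw,jos,jou,jow,jqs,jqu,jqw,jsu,jsw,jsz,juw,juz,jwz,oqu,osu,osw,ouw,ouz,owz,quz,suw,suz,swz,uwz
∂3: piv[dejz,deow,deuz,djou,djqs,egju,eguw,eowz,gjos,gjow,gjsw,gosw,jsuw,jsuz,jswz,juwz,oquz,osuw] rk=18  ker:josw,suwz
b_1=(42−9)−33=0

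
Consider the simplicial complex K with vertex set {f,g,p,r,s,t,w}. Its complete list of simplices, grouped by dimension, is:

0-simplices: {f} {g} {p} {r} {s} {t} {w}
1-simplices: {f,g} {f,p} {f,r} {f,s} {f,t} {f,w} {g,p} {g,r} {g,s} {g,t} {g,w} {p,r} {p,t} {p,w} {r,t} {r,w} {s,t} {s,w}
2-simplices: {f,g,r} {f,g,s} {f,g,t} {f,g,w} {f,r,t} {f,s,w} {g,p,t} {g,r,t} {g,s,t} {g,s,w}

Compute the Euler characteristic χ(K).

n_0=7 n_1=18 n_2=10
χ=+7−18+10=-1

χ(K)=-1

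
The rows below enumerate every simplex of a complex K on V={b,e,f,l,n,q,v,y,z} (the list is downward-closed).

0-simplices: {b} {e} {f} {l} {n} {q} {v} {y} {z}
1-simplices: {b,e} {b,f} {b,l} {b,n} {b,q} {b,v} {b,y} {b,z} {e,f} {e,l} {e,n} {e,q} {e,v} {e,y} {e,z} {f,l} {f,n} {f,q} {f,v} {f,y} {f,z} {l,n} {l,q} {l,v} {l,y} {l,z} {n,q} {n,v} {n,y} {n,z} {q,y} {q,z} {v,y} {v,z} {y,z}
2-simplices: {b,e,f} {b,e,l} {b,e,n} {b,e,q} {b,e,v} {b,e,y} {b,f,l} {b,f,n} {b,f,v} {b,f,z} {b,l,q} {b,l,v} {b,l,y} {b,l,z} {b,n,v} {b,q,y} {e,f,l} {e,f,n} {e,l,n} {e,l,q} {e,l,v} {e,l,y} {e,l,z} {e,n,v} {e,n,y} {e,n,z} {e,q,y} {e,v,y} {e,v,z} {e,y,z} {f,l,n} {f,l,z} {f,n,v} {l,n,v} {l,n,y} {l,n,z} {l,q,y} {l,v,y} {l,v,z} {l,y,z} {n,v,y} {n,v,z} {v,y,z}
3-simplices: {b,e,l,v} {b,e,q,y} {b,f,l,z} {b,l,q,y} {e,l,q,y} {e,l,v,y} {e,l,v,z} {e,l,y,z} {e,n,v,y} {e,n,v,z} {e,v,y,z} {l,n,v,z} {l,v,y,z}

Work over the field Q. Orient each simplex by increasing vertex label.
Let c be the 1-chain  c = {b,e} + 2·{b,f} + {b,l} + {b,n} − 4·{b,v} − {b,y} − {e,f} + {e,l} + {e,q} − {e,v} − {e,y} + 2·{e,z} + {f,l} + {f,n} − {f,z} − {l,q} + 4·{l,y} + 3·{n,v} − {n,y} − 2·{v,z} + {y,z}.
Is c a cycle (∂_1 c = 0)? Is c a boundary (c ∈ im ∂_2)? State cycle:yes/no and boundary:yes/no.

n_0=9 n_1=35 n_2=43 n_3=13  [Q]
∂1: piv[be,bf,bl,bn,bq,bv,by,bz] rk=8  ker:ef,el,en,eq,ev,ey,ez,fl,fn,fq,fv,fy,fz,ln,lq,lv,ly,lz,nq,nv,ny,nz,qy,qz,vy,vz,yz
∂2: piv[bef,bel,ben,beq,bev,bey,bfl,bfn,bfv,bfz,blq,blv,bly,blz,bnv,bqy,eln,elz,eny,enz,evy,evz,eyz] rk=23  ker:efl,efn,elq,elv,ely,env,eqy,fln,flz,fnv,lnv,lny,lnz,lqy,lvy,lvz,lyz,nvy,nvz,vyz
∂3: piv[belv,beqy,bflz,blqy,elqy,elvy,elvz,elyz,envy,envz,evyz,lnvz] rk=12  ker:lvyz
∂1c = 0
c vs im∂2: reduces to 0 ⇒ boundary

cycle:yes boundary:yes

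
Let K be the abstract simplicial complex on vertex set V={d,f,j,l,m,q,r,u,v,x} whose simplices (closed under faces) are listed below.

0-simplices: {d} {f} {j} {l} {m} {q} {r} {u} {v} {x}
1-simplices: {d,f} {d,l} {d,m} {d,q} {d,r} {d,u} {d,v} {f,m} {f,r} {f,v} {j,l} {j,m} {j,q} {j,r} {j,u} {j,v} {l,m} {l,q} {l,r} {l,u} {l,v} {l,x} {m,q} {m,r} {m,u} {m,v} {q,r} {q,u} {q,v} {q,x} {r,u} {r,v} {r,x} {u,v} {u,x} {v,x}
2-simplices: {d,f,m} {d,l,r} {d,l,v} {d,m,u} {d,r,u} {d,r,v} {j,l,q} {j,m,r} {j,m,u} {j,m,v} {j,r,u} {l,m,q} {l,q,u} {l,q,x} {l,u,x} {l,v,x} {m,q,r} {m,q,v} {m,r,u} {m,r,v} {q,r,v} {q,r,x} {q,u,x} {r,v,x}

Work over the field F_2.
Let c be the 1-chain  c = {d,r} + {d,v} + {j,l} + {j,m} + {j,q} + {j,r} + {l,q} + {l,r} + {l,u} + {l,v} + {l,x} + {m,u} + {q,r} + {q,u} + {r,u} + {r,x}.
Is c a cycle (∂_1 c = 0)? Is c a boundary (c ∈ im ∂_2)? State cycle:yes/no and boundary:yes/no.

cycle:yes boundary:yes

n_0=10 n_1=36 n_2=24  [Z2]
∂1: piv[df,dl,dm,dq,dr,du,dv,jl,lx] rk=9  ker:fm,fr,fv,jm,jq,jr,ju,jv,lm,lq,lr,lu,lv,mq,mr,mu,mv,qr,qu,qv,qx,ru,rv,rx,uv,ux,vx
∂2: piv[dfm,dlr,dlv,dmu,dru,drv,jlq,jmr,jmu,jmv,jru,lmq,lqu,lqx,lux,lvx,mqr,mqv,mrv,qrx,rvx] rk=21  ker:mru,qrv,qux
∂1c = 0
c vs im∂2: reduces to 0 ⇒ boundary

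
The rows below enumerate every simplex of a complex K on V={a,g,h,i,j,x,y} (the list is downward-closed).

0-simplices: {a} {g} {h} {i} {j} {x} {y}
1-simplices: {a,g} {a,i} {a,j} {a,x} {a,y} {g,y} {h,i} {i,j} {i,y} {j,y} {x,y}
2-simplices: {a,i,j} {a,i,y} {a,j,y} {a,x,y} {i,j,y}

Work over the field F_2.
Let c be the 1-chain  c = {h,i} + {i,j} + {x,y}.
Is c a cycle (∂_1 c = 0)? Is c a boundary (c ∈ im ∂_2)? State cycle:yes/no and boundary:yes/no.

n_0=7 n_1=11 n_2=5  [Z2]
∂1: piv[ag,ai,aj,ax,ay,hi] rk=6  ker:gy,ij,iy,jy,xy
∂2: piv[aij,aiy,ajy,axy] rk=4  ker:ijy
∂1c = {h} + {j} + {x} + {y}

cycle:no boundary:no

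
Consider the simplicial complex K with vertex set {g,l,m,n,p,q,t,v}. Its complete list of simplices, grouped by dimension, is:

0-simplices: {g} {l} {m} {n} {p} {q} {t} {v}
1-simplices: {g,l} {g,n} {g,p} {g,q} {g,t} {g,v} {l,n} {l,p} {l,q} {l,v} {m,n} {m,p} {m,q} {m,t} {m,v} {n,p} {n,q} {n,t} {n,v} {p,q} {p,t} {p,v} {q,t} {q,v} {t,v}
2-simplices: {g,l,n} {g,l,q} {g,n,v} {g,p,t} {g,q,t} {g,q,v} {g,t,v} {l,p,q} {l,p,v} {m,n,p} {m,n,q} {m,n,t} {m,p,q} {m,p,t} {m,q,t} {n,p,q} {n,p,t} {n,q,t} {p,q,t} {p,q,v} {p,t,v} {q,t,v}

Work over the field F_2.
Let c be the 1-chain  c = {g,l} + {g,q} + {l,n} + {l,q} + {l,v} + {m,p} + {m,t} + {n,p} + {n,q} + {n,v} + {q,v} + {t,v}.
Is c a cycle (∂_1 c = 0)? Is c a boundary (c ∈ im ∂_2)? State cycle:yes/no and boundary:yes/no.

cycle:yes boundary:yes

n_0=8 n_1=25 n_2=22  [Z2]
∂1: piv[gl,gn,gp,gq,gt,gv,mn] rk=7  ker:ln,lp,lq,lv,mp,mq,mt,mv,np,nq,nt,nv,pq,pt,pv,qt,qv,tv
∂2: piv[gln,glq,gnv,gpt,gqt,gqv,gtv,lpq,lpv,mnp,mnq,mnt,mpq,mpt,mqt,pqv] rk=16  ker:npq,npt,nqt,pqt,ptv,qtv
∂1c = 0
c vs im∂2: reduces to 0 ⇒ boundary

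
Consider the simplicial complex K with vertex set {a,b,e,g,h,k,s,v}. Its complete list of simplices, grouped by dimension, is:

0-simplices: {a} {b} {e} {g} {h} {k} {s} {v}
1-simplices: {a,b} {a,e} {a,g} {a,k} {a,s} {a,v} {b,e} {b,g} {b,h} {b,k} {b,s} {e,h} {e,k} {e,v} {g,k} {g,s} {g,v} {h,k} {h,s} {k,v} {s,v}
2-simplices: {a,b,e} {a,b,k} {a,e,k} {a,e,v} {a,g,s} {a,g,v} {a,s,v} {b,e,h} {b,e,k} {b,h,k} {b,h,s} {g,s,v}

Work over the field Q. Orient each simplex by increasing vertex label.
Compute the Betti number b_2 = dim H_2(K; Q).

n_0=8 n_1=21 n_2=12  [Q]
∂1: piv[ab,ae,ag,ak,as,av,bh] rk=7  ker:be,bg,bk,bs,eh,ek,ev,gk,gs,gv,hk,hs,kv,sv
∂2: piv[abe,abk,aek,aev,ags,agv,asv,beh,bhk,bhs] rk=10  ker:bek,gsv
b_2=(12−10)−0=2

b_2=2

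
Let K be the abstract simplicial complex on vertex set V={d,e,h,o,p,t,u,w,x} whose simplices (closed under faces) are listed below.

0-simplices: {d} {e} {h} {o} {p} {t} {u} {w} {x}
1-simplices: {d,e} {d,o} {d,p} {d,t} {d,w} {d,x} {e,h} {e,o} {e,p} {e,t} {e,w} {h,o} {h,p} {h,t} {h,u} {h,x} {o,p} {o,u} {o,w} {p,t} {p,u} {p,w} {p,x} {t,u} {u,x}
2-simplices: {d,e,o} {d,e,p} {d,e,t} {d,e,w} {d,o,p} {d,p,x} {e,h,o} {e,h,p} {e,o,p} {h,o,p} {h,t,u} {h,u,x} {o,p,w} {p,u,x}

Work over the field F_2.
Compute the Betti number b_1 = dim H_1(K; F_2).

n_0=9 n_1=25 n_2=14  [Z2]
∂1: piv[de,do,dp,dt,dw,dx,eh,hu] rk=8  ker:eo,ep,et,ew,ho,hp,ht,hx,op,ou,ow,pt,pu,pw,px,tu,ux
∂2: piv[deo,dep,det,dew,dop,dpx,eho,ehp,htu,hux,opw,pux] rk=12  ker:eop,hop
b_1=(25−8)−12=5

b_1=5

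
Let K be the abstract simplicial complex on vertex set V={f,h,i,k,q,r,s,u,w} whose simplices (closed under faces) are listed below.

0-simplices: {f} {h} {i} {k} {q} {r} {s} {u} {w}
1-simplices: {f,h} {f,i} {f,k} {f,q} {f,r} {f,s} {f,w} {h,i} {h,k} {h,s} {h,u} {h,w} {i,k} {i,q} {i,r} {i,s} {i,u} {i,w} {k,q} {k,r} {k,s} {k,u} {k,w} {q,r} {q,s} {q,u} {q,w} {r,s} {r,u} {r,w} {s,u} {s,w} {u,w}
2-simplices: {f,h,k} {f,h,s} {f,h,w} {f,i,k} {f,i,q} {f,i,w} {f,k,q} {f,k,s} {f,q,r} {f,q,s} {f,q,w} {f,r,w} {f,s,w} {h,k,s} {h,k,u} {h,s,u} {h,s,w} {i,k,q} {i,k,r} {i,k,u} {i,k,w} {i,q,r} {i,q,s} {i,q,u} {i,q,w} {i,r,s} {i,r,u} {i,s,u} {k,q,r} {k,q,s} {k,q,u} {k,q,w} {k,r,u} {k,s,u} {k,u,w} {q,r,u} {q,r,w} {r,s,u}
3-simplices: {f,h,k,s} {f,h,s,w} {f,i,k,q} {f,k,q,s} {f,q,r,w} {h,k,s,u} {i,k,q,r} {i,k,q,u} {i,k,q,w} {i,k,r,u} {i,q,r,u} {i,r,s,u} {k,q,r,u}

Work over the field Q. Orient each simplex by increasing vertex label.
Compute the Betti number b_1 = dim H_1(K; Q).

n_0=9 n_1=33 n_2=38 n_3=13  [Q]
∂1: piv[fh,fi,fk,fq,fr,fs,fw,hu] rk=8  ker:hi,hk,hs,hw,ik,iq,ir,is,iu,iw,kq,kr,ks,ku,kw,qr,qs,qu,qw,rs,ru,rw,su,sw,uw
∂2: piv[fhk,fhs,fhw,fik,fiq,fiw,fkq,fks,fqr,fqs,fqw,frw,fsw,hku,hsu,ikr,iku,ikw,iqr,iqs,iqu,irs,iru,kuw] rk=24  ker:hks,hsw,ikq,iqw,isu,kqr,kqs,kqu,kqw,kru,ksu,qru,qrw,rsu
∂3: piv[fhks,fhsw,fikq,fkqs,fqrw,hksu,ikqr,ikqu,ikqw,ikru,iqru,irsu] rk=12  ker:kqru
b_1=(33−8)−24=1

b_1=1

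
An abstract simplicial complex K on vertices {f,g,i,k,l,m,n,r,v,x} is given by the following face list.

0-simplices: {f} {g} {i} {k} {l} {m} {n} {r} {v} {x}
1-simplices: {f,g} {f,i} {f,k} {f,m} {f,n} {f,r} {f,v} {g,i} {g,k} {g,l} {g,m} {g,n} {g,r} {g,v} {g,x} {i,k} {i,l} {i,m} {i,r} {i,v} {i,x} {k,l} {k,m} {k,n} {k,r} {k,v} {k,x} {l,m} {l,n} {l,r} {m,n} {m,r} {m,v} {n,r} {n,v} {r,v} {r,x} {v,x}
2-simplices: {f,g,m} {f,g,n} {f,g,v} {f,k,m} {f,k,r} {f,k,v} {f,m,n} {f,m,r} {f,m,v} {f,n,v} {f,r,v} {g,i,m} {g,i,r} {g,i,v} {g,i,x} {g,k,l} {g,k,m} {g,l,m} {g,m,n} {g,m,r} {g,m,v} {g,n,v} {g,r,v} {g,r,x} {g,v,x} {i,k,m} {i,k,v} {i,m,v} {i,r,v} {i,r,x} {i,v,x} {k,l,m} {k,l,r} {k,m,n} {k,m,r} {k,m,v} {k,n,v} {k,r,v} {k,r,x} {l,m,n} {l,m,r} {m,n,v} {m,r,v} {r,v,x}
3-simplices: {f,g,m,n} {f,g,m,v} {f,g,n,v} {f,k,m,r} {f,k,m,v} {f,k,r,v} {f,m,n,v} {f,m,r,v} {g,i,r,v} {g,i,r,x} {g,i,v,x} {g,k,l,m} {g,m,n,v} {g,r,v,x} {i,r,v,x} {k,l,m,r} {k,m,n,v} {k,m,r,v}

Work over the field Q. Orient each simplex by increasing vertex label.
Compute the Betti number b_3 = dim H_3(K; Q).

b_3=3

n_0=10 n_1=38 n_2=44 n_3=18  [Q]
∂1: piv[fg,fi,fk,fm,fn,fr,fv,gl,gx] rk=9  ker:gi,gk,gm,gn,gr,gv,ik,il,im,ir,iv,ix,kl,km,kn,kr,kv,kx,lm,ln,lr,mn,mr,mv,nr,nv,rv,rx,vx
∂2: piv[fgm,fgn,fgv,fkm,fkr,fkv,fmn,fmr,fmv,fnv,frv,gim,gir,giv,gix,gkl,gkm,glm,gmr,grx,gvx,ikm,klr,kmn,krx,lmn] rk=26  ker:gmn,gmv,gnv,grv,ikv,imv,irv,irx,ivx,klm,kmr,kmv,knv,krv,lmr,mnv,mrv,rvx
∂3: piv[fgmn,fgmv,fgnv,fkmr,fkmv,fkrv,fmnv,fmrv,girv,girx,givx,gklm,grvx,klmr,kmnv] rk=15  ker:gmnv,irvx,kmrv
b_3=(18−15)−0=3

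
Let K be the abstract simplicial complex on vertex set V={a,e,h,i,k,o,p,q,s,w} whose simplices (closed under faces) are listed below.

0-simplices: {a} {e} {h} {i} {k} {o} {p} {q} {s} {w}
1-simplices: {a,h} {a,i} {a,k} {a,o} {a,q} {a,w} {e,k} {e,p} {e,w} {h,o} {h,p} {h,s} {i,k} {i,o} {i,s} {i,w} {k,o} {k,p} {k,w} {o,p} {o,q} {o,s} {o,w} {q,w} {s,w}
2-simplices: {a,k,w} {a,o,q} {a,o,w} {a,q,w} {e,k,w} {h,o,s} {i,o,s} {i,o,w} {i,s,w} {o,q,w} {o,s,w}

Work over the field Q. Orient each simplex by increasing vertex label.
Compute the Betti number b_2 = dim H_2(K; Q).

n_0=10 n_1=25 n_2=11  [Q]
∂1: piv[ah,ai,ak,ao,aq,aw,ek,ep,hs] rk=9  ker:ew,ho,hp,ik,io,is,iw,ko,kp,kw,op,oq,os,ow,qw,sw
∂2: piv[akw,aoq,aow,aqw,ekw,hos,ios,iow,isw] rk=9  ker:oqw,osw
b_2=(11−9)−0=2

b_2=2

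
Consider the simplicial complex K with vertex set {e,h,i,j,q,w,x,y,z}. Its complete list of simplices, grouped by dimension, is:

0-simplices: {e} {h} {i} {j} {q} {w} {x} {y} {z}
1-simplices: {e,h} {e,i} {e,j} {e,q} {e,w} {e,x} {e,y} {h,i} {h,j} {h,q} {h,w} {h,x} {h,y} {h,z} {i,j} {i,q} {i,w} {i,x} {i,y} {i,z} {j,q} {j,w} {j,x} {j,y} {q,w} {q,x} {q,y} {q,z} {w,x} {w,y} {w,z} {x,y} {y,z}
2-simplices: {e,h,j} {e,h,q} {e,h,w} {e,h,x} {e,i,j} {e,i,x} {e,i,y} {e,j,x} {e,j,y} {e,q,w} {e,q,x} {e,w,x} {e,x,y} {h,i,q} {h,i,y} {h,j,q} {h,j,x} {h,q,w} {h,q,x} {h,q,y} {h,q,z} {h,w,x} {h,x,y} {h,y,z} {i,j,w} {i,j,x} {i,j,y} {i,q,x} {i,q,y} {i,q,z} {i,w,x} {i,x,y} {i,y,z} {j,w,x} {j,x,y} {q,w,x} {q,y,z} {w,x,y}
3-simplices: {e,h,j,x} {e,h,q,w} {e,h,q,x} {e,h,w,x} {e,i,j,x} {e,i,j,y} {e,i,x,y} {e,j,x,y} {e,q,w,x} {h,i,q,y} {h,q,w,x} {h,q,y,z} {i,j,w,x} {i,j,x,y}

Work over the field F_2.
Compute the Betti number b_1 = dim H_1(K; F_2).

b_1=1

n_0=9 n_1=33 n_2=38 n_3=14  [Z2]
∂1: piv[eh,ei,ej,eq,ew,ex,ey,hz] rk=8  ker:hi,hj,hq,hw,hx,hy,ij,iq,iw,ix,iy,iz,jq,jw,jx,jy,qw,qx,qy,qz,wx,wy,wz,xy,yz
∂2: piv[ehj,ehq,ehw,ehx,eij,eix,eiy,ejx,ejy,eqw,eqx,ewx,exy,hiq,hiy,hjq,hqy,hqz,hxy,hyz,ijw,iqz,iwx,wxy] rk=24  ker:hjx,hqw,hqx,hwx,ijx,ijy,iqx,iqy,ixy,iyz,jwx,jxy,qwx,qyz
∂3: piv[ehjx,ehqw,ehqx,ehwx,eijx,eijy,eixy,ejxy,eqwx,hiqy,hqyz,ijwx] rk=12  ker:hqwx,ijxy
b_1=(33−8)−24=1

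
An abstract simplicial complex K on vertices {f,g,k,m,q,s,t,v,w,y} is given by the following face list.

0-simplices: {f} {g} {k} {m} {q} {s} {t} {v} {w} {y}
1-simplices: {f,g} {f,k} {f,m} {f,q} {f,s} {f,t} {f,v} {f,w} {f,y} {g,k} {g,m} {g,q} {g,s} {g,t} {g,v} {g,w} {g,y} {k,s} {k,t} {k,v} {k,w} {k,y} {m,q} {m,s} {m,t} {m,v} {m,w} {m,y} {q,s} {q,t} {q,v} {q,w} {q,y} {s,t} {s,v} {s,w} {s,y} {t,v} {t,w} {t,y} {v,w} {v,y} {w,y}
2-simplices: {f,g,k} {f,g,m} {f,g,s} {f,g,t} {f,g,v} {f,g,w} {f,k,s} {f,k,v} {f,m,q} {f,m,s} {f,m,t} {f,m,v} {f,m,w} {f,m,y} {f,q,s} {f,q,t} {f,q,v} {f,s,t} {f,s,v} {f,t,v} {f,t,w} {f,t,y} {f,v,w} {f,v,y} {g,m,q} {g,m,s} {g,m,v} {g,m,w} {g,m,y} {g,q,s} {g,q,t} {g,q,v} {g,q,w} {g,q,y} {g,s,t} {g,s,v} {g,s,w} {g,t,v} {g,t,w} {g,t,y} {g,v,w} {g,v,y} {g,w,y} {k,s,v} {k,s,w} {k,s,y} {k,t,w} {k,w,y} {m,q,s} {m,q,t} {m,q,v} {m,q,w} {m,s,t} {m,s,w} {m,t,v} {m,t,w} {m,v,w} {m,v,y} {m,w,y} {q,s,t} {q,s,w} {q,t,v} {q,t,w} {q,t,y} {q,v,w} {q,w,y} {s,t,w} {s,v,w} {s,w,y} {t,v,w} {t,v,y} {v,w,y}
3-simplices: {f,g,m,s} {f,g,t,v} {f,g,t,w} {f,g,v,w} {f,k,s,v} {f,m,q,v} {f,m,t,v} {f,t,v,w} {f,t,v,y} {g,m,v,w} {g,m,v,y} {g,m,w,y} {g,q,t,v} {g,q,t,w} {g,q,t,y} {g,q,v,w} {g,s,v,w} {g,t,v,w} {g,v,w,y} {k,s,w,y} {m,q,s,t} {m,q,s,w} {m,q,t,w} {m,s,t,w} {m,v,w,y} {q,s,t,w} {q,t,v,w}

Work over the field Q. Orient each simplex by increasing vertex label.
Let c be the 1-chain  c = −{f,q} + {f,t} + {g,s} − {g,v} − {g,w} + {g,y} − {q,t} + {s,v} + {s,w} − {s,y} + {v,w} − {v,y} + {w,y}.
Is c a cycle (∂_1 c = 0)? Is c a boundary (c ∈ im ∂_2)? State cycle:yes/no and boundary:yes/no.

n_0=10 n_1=43 n_2=72 n_3=27  [Q]
∂1: piv[fg,fk,fm,fq,fs,ft,fv,fw,fy] rk=9  ker:gk,gm,gq,gs,gt,gv,gw,gy,ks,kt,kv,kw,ky,mq,ms,mt,mv,mw,my,qs,qt,qv,qw,qy,st,sv,sw,sy,tv,tw,ty,vw,vy,wy
∂2: piv[fgk,fgm,fgs,fgt,fgv,fgw,fks,fkv,fmq,fms,fmt,fmv,fmw,fmy,fqs,fqt,fqv,fst,fsv,ftv,ftw,fty,fvw,fvy,gmq,gmy,gqw,gqy,gsw,gwy,ksw,ksy,ktw,kwy] rk=34  ker:gms,gmv,gmw,gqs,gqt,gqv,gst,gsv,gtv,gtw,gty,gvw,gvy,ksv,mqs,mqt,mqv,mqw,mst,msw,mtv,mtw,mvw,mvy,mwy,qst,qsw,qtv,qtw,qty,qvw,qwy,stw,svw,swy,tvw,tvy,vwy
∂3: piv[fgms,fgtv,fgtw,fgvw,fksv,fmqv,fmtv,ftvw,ftvy,gmvw,gmvy,gmwy,gqtv,gqtw,gqty,gqvw,gsvw,gvwy,kswy,mqst,mqsw,mqtw,mstw] rk=23  ker:gtvw,mvwy,qstw,qtvw
∂1c = 0
c vs im∂2: reduces to 0 ⇒ boundary

cycle:yes boundary:yes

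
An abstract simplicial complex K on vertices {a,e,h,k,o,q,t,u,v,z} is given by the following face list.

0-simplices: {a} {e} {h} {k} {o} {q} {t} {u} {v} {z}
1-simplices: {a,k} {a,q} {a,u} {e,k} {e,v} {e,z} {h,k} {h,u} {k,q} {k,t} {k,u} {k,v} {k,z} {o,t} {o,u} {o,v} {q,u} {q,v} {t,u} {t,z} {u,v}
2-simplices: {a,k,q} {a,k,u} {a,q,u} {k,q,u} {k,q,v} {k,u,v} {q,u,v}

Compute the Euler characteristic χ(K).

χ(K)=-4

n_0=10 n_1=21 n_2=7
χ=+10−21+7=-4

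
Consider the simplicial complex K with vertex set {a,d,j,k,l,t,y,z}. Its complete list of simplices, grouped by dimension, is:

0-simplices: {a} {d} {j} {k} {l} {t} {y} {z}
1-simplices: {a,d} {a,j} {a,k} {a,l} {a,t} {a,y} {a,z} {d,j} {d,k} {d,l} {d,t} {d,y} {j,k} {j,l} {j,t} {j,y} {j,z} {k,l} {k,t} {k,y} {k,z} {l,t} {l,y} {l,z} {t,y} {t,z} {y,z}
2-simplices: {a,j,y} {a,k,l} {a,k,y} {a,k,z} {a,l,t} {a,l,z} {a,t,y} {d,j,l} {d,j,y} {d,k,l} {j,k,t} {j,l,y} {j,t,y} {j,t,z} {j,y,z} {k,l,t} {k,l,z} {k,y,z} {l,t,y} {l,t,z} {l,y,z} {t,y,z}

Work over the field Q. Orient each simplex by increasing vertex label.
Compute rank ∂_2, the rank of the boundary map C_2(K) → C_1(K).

rank∂_2=18

n_0=8 n_1=27 n_2=22  [Q]
∂1: piv[ad,aj,ak,al,at,ay,az] rk=7  ker:dj,dk,dl,dt,dy,jk,jl,jt,jy,jz,kl,kt,ky,kz,lt,ly,lz,ty,tz,yz
∂2: piv[ajy,akl,aky,akz,alt,alz,aty,djl,djy,dkl,jkt,jly,jty,jtz,jyz,klt,kyz,lty] rk=18  ker:klz,ltz,lyz,tyz
rk∂_2=18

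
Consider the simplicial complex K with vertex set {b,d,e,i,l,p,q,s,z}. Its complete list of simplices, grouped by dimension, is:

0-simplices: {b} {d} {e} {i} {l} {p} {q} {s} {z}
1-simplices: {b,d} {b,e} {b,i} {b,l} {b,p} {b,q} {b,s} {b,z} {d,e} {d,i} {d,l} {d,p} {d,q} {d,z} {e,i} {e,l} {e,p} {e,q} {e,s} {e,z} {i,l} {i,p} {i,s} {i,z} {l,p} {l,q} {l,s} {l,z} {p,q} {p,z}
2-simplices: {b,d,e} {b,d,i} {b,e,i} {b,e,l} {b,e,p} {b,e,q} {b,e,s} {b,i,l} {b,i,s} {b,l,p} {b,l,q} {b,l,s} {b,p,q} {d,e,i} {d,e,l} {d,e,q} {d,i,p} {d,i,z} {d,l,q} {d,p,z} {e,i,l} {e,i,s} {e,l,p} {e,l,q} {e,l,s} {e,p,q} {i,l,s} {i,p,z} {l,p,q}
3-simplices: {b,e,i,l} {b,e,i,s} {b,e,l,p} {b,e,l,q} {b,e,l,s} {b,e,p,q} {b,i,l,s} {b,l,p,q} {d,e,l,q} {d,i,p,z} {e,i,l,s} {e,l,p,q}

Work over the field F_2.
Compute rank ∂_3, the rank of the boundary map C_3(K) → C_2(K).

n_0=9 n_1=30 n_2=29 n_3=12  [Z2]
∂1: piv[bd,be,bi,bl,bp,bq,bs,bz] rk=8  ker:de,di,dl,dp,dq,dz,ei,el,ep,eq,es,ez,il,ip,is,iz,lp,lq,ls,lz,pq,pz
∂2: piv[bde,bdi,bei,bel,bep,beq,bes,bil,bis,blp,blq,bls,bpq,del,deq,dip,diz,dpz] rk=18  ker:dei,dlq,eil,eis,elp,elq,els,epq,ils,ipz,lpq
∂3: piv[beil,beis,belp,belq,bels,bepq,bils,blpq,delq,dipz] rk=10  ker:eils,elpq
rk∂_3=10

rank∂_3=10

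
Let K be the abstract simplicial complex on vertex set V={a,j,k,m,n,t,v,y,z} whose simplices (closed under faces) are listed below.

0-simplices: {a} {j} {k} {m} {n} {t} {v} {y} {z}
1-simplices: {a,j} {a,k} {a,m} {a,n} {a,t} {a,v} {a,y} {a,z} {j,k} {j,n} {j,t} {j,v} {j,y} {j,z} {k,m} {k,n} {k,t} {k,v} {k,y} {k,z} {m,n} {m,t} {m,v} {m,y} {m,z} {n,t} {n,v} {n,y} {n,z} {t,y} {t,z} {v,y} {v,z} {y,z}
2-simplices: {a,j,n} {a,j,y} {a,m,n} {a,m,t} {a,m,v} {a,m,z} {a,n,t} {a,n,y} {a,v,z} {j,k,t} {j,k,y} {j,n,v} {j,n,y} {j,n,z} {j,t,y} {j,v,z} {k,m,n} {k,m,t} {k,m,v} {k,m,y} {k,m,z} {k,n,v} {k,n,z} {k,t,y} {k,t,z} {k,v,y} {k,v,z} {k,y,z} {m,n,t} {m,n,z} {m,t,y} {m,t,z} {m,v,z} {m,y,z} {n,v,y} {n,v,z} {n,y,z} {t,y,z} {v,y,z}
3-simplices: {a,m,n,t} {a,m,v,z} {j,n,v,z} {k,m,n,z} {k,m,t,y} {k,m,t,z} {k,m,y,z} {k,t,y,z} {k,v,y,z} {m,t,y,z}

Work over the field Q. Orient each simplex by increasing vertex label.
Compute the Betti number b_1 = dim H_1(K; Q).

n_0=9 n_1=34 n_2=39 n_3=10  [Q]
∂1: piv[aj,ak,am,an,at,av,ay,az] rk=8  ker:jk,jn,jt,jv,jy,jz,km,kn,kt,kv,ky,kz,mn,mt,mv,my,mz,nt,nv,ny,nz,ty,tz,vy,vz,yz
∂2: piv[ajn,ajy,amn,amt,amv,amz,ant,any,avz,jkt,jky,jnv,jnz,jty,jvz,kmn,kmt,kmv,kmy,kmz,knv,ktz,kvy,kyz,nvy] rk=25  ker:jny,knz,kty,kvz,mnt,mnz,mty,mtz,mvz,myz,nvz,nyz,tyz,vyz
∂3: piv[amnt,amvz,jnvz,kmnz,kmty,kmtz,kmyz,ktyz,kvyz] rk=9  ker:mtyz
b_1=(34−8)−25=1

b_1=1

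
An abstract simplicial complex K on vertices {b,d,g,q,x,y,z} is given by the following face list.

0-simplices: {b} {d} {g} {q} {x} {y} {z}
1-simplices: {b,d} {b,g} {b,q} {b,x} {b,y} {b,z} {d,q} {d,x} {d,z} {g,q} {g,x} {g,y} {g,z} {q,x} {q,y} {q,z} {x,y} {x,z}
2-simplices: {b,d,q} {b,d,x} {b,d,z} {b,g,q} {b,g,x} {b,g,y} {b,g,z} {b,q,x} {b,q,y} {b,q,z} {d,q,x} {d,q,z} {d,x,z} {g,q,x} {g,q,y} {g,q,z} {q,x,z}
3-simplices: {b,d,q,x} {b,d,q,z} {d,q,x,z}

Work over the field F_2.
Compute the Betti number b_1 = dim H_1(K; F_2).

n_0=7 n_1=18 n_2=17 n_3=3  [Z2]
∂1: piv[bd,bg,bq,bx,by,bz] rk=6  ker:dq,dx,dz,gq,gx,gy,gz,qx,qy,qz,xy,xz
∂2: piv[bdq,bdx,bdz,bgq,bgx,bgy,bgz,bqx,bqy,bqz,dxz] rk=11  ker:dqx,dqz,gqx,gqy,gqz,qxz
∂3: piv[bdqx,bdqz,dqxz] rk=3
b_1=(18−6)−11=1

b_1=1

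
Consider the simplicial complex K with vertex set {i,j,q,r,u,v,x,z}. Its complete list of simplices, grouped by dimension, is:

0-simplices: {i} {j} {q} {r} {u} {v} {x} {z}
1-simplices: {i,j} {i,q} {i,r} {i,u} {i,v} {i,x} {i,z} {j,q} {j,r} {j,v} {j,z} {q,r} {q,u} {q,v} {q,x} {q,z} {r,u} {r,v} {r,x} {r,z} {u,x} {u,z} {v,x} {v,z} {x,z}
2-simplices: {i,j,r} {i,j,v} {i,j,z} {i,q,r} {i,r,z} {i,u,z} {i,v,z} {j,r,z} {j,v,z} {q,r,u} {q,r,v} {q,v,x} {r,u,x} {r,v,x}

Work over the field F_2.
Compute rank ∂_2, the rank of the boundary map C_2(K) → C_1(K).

rank∂_2=12

n_0=8 n_1=25 n_2=14  [Z2]
∂1: piv[ij,iq,ir,iu,iv,ix,iz] rk=7  ker:jq,jr,jv,jz,qr,qu,qv,qx,qz,ru,rv,rx,rz,ux,uz,vx,vz,xz
∂2: piv[ijr,ijv,ijz,iqr,irz,iuz,ivz,qru,qrv,qvx,rux,rvx] rk=12  ker:jrz,jvz
rk∂_2=12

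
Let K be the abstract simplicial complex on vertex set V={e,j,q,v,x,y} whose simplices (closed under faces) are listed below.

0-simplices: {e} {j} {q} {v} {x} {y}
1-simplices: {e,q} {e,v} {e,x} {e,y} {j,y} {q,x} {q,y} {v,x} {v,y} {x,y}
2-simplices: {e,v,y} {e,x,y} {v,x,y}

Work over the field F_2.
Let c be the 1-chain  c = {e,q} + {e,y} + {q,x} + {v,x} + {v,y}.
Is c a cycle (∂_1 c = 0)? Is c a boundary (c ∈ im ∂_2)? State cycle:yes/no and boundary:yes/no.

n_0=6 n_1=10 n_2=3  [Z2]
∂1: piv[eq,ev,ex,ey,jy] rk=5  ker:qx,qy,vx,vy,xy
∂2: piv[evy,exy,vxy] rk=3
∂1c = 0
c vs im∂2: residual ≠ 0 ⇒ not boundary

cycle:yes boundary:no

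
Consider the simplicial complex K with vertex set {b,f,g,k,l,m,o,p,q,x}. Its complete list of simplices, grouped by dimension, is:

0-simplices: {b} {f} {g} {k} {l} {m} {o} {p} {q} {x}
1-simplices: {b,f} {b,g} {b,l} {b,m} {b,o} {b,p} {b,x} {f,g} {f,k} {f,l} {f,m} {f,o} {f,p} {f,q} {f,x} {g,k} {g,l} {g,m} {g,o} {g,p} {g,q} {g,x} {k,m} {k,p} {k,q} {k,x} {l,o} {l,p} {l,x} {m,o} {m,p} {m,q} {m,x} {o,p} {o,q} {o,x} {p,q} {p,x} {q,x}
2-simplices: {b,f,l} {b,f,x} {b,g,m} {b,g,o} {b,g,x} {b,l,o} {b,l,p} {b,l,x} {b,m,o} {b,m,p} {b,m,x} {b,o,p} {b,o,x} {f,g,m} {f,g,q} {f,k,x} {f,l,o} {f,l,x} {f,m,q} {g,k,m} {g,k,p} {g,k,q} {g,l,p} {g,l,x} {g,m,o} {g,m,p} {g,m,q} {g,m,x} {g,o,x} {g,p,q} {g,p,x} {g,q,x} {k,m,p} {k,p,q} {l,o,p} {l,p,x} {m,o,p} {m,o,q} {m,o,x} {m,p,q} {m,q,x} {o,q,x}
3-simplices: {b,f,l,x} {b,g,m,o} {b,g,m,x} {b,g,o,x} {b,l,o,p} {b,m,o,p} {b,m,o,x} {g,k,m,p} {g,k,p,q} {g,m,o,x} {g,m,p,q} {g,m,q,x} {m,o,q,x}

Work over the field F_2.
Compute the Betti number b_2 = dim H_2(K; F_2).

n_0=10 n_1=39 n_2=42 n_3=13  [Z2]
∂1: piv[bf,bg,bl,bm,bo,bp,bx,fk,fq] rk=9  ker:fg,fl,fm,fo,fp,fx,gk,gl,gm,go,gp,gq,gx,km,kp,kq,kx,lo,lp,lx,mo,mp,mq,mx,op,oq,ox,pq,px,qx
∂2: piv[bfl,bfx,bgm,bgo,bgx,blo,blp,blx,bmo,bmp,bmx,bop,box,fgm,fgq,fkx,flo,fmq,gkm,gkp,gkq,glp,glx,gpq,gpx,gqx,moq] rk=27  ker:flx,gmo,gmp,gmq,gmx,gox,kmp,kpq,lop,lpx,mop,mox,mpq,mqx,oqx
∂3: piv[bflx,bgmo,bgmx,bgox,blop,bmop,bmox,gkmp,gkpq,gmpq,gmqx,moqx] rk=12  ker:gmox
b_2=(42−27)−12=3

b_2=3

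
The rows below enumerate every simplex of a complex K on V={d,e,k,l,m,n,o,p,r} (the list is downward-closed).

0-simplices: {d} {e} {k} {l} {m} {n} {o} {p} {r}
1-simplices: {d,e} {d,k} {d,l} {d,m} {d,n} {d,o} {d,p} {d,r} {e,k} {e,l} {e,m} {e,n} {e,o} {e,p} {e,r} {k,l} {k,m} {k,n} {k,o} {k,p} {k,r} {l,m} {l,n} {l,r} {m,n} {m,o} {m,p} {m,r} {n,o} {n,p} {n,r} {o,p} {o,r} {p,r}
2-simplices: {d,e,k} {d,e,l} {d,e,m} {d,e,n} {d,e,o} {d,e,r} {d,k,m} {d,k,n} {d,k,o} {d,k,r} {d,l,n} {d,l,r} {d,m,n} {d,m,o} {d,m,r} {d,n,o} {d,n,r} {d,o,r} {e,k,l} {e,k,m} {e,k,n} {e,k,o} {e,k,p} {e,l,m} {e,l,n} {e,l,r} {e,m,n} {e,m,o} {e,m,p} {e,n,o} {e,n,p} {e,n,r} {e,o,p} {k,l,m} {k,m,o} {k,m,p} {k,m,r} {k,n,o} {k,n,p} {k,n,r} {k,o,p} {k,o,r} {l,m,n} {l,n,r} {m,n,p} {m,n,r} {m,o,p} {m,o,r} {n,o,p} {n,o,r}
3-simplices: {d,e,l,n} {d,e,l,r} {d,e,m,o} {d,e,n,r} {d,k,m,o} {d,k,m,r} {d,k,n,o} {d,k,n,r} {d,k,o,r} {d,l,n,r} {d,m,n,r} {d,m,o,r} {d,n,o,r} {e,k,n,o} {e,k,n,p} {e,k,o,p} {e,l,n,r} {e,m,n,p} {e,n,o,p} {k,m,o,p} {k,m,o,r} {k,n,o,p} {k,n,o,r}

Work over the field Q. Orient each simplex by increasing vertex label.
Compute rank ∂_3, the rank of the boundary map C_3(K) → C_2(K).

n_0=9 n_1=34 n_2=50 n_3=23  [Q]
∂1: piv[de,dk,dl,dm,dn,do,dp,dr] rk=8  ker:ek,el,em,en,eo,ep,er,kl,km,kn,ko,kp,kr,lm,ln,lr,mn,mo,mp,mr,no,np,nr,op,or,pr
∂2: piv[dek,del,dem,den,deo,der,dkm,dkn,dko,dkr,dln,dlr,dmn,dmo,dmr,dno,dnr,dor,ekl,ekp,elm,emp,enp,eop] rk=24  ker:ekm,ekn,eko,eln,elr,emn,emo,eno,enr,klm,kmo,kmp,kmr,kno,knp,knr,kop,kor,lmn,lnr,mnp,mnr,mop,mor,nop,nor
∂3: piv[deln,delr,demo,denr,dkmo,dkmr,dkno,dknr,dkor,dlnr,dmnr,dmor,dnor,ekno,eknp,ekop,emnp,enop,kmop] rk=19  ker:elnr,kmor,knop,knor
rk∂_3=19

rank∂_3=19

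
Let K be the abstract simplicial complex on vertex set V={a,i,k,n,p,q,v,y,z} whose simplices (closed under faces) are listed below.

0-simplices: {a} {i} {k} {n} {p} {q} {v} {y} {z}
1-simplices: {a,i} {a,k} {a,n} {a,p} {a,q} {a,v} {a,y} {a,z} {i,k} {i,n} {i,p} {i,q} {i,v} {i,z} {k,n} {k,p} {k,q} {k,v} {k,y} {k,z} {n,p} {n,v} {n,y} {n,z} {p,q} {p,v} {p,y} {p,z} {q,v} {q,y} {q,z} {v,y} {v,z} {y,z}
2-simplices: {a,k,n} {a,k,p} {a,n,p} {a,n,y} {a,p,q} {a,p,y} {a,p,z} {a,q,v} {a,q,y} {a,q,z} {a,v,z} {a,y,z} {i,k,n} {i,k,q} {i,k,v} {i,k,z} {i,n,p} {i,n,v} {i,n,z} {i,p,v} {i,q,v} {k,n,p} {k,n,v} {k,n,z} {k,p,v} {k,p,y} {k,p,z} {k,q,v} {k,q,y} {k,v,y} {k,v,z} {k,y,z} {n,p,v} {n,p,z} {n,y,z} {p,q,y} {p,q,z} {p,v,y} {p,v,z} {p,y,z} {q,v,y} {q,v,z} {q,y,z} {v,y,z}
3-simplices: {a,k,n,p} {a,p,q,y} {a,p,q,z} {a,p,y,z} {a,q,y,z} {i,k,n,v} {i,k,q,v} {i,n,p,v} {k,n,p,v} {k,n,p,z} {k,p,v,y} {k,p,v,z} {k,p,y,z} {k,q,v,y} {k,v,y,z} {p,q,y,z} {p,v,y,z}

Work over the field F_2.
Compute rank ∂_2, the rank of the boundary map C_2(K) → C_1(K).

rank∂_2=25

n_0=9 n_1=34 n_2=44 n_3=17  [Z2]
∂1: piv[ai,ak,an,ap,aq,av,ay,az] rk=8  ker:ik,in,ip,iq,iv,iz,kn,kp,kq,kv,ky,kz,np,nv,ny,nz,pq,pv,py,pz,qv,qy,qz,vy,vz,yz
∂2: piv[akn,akp,anp,any,apq,apy,apz,aqv,aqy,aqz,avz,ayz,ikn,ikq,ikv,ikz,inp,inv,inz,ipv,iqv,kpy,kpz,kqy,kvy] rk=25  ker:knp,knv,knz,kpv,kqv,kvz,kyz,npv,npz,nyz,pqy,pqz,pvy,pvz,pyz,qvy,qvz,qyz,vyz
∂3: piv[aknp,apqy,apqz,apyz,aqyz,iknv,ikqv,inpv,knpv,knpz,kpvy,kpvz,kpyz,kqvy,kvyz] rk=15  ker:pqyz,pvyz
rk∂_2=25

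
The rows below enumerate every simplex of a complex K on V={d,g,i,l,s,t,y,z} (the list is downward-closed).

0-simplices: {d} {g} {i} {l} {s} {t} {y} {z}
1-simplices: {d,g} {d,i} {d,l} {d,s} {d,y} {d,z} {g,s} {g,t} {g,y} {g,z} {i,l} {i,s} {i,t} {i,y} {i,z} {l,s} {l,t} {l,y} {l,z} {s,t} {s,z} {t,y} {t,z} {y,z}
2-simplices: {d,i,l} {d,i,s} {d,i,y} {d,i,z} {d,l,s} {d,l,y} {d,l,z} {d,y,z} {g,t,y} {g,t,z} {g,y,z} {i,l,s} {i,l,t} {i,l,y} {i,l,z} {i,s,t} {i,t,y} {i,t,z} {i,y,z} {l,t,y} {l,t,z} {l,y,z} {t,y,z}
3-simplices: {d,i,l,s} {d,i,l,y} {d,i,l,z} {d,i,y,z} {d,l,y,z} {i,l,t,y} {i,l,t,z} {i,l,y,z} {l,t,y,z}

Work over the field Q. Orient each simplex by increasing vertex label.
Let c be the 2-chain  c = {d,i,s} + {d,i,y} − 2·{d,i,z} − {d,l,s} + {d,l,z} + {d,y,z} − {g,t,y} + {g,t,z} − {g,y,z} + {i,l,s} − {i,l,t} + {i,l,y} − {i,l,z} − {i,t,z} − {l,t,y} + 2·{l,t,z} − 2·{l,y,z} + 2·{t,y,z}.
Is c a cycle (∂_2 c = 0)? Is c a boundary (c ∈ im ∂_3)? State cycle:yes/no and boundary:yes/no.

cycle:yes boundary:no

n_0=8 n_1=24 n_2=23 n_3=9  [Q]
∂1: piv[dg,di,dl,ds,dy,dz,gt] rk=7  ker:gs,gy,gz,il,is,it,iy,iz,ls,lt,ly,lz,st,sz,ty,tz,yz
∂2: piv[dil,dis,diy,diz,dls,dly,dlz,dyz,gty,gtz,gyz,ilt,ist,ity] rk=14  ker:ils,ily,ilz,itz,iyz,lty,ltz,lyz,tyz
∂3: piv[dils,dily,dilz,diyz,dlyz,ilty,iltz,ltyz] rk=8  ker:ilyz
∂2c = 0
c vs im∂3: residual ≠ 0 ⇒ not boundary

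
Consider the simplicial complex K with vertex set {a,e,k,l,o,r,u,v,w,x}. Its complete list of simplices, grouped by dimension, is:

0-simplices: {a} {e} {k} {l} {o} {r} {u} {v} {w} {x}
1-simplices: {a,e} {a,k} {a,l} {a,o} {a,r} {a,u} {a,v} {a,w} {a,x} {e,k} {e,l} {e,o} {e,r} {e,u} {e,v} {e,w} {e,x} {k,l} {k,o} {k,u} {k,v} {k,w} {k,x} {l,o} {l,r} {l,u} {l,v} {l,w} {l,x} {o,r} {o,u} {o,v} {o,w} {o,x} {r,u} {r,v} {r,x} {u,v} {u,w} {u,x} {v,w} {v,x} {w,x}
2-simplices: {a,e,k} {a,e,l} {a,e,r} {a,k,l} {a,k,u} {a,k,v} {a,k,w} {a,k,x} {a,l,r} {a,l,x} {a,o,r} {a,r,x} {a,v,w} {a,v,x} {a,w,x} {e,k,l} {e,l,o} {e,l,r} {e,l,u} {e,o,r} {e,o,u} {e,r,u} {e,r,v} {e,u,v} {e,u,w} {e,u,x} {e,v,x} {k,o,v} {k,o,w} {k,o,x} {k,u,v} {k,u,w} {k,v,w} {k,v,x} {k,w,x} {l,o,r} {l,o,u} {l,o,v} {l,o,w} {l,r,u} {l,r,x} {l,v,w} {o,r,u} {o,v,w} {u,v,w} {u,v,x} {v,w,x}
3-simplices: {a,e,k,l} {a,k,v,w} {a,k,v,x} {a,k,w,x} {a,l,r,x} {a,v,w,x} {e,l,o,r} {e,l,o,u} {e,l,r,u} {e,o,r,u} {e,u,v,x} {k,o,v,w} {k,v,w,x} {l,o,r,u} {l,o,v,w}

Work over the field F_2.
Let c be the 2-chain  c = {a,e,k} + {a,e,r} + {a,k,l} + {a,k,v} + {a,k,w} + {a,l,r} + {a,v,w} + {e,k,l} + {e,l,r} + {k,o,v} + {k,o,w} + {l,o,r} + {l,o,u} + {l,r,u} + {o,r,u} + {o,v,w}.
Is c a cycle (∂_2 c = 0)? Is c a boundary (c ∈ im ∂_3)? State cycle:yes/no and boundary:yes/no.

n_0=10 n_1=43 n_2=47 n_3=15  [Z2]
∂1: piv[ae,ak,al,ao,ar,au,av,aw,ax] rk=9  ker:ek,el,eo,er,eu,ev,ew,ex,kl,ko,ku,kv,kw,kx,lo,lr,lu,lv,lw,lx,or,ou,ov,ow,ox,ru,rv,rx,uv,uw,ux,vw,vx,wx
∂2: piv[aek,ael,aer,akl,aku,akv,akw,akx,alr,alx,aor,arx,avw,avx,awx,elo,elu,eor,eou,eru,erv,euv,euw,eux,evx,kov,kow,kox,kuv,kuw,lov,low] rk=32  ker:ekl,elr,kvw,kvx,kwx,lor,lou,lru,lrx,lvw,oru,ovw,uvw,uvx,vwx
∂3: piv[aekl,akvw,akvx,akwx,alrx,avwx,elor,elou,elru,eoru,euvx,kovw,lovw] rk=13  ker:kvwx,loru
∂2c = 0
c vs im∂3: residual ≠ 0 ⇒ not boundary

cycle:yes boundary:no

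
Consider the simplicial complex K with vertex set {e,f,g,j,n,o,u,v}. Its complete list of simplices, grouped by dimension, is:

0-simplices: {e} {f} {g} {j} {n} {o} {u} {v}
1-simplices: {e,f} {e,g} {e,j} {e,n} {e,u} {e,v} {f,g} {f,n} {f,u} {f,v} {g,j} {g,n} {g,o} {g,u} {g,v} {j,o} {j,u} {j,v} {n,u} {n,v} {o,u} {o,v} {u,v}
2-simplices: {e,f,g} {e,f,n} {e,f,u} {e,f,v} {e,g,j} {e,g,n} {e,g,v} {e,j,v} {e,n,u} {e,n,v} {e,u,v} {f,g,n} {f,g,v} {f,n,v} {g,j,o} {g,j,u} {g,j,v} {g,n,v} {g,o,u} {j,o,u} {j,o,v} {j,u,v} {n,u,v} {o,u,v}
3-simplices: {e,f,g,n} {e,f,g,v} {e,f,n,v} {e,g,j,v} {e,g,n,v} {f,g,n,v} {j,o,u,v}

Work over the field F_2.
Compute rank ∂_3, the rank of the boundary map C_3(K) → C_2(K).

n_0=8 n_1=23 n_2=24 n_3=7  [Z2]
∂1: piv[ef,eg,ej,en,eu,ev,go] rk=7  ker:fg,fn,fu,fv,gj,gn,gu,gv,jo,ju,jv,nu,nv,ou,ov,uv
∂2: piv[efg,efn,efu,efv,egj,egn,egv,ejv,enu,env,euv,gjo,gju,gou,jov,juv] rk=16  ker:fgn,fgv,fnv,gjv,gnv,jou,nuv,ouv
∂3: piv[efgn,efgv,efnv,egjv,egnv,jouv] rk=6  ker:fgnv
rk∂_3=6

rank∂_3=6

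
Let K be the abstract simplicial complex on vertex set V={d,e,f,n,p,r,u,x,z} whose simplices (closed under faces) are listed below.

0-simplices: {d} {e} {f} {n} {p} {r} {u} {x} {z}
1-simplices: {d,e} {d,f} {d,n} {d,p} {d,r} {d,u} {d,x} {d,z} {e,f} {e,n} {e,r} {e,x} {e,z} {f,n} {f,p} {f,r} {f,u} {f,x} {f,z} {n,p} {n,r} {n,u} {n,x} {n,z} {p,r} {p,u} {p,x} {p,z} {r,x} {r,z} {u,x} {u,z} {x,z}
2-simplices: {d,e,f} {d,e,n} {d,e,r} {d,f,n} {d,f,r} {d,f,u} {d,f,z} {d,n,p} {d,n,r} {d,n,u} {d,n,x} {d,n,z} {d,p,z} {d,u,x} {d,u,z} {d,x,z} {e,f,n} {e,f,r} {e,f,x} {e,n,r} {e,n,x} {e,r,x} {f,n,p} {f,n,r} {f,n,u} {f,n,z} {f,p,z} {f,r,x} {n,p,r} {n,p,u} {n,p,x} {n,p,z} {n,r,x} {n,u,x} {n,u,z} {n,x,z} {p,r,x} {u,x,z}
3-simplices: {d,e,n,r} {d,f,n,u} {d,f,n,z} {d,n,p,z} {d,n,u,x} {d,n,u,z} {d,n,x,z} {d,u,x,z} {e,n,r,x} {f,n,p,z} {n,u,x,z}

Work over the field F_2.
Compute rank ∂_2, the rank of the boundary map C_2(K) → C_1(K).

rank∂_2=23

n_0=9 n_1=33 n_2=38 n_3=11  [Z2]
∂1: piv[de,df,dn,dp,dr,du,dx,dz] rk=8  ker:ef,en,er,ex,ez,fn,fp,fr,fu,fx,fz,np,nr,nu,nx,nz,pr,pu,px,pz,rx,rz,ux,uz,xz
∂2: piv[def,den,der,dfn,dfr,dfu,dfz,dnp,dnr,dnu,dnx,dnz,dpz,dux,duz,dxz,efx,enx,erx,fnp,npr,npu,npx] rk=23  ker:efn,efr,enr,fnr,fnu,fnz,fpz,frx,npz,nrx,nux,nuz,nxz,prx,uxz
∂3: piv[denr,dfnu,dfnz,dnpz,dnux,dnuz,dnxz,duxz,enrx,fnpz] rk=10  ker:nuxz
rk∂_2=23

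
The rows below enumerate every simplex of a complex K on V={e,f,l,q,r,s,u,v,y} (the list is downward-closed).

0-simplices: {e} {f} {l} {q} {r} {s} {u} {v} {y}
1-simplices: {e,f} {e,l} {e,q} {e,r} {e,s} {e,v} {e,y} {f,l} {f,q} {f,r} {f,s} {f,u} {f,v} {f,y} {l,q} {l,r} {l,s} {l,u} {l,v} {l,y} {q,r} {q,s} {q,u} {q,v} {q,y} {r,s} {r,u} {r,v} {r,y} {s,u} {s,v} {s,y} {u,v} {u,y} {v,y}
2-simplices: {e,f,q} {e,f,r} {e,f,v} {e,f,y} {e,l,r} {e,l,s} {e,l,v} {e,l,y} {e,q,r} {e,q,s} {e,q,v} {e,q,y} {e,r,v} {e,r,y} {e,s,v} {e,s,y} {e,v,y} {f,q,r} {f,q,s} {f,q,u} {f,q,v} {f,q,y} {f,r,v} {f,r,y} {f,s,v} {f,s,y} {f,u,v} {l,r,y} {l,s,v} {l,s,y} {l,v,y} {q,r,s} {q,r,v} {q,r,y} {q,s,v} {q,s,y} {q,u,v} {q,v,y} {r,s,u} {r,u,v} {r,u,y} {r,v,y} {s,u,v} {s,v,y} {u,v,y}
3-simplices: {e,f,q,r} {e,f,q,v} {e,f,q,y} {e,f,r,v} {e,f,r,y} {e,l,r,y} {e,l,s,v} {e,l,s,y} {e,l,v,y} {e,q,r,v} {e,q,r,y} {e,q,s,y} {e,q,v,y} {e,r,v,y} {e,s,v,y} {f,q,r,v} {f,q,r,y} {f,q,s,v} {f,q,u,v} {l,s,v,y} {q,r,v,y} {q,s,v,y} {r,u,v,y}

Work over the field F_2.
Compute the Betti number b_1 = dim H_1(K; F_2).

b_1=3

n_0=9 n_1=35 n_2=45 n_3=23  [Z2]
∂1: piv[ef,el,eq,er,es,ev,ey,fu] rk=8  ker:fl,fq,fr,fs,fv,fy,lq,lr,ls,lu,lv,ly,qr,qs,qu,qv,qy,rs,ru,rv,ry,su,sv,sy,uv,uy,vy
∂2: piv[efq,efr,efv,efy,elr,els,elv,ely,eqr,eqs,eqv,eqy,erv,ery,esv,esy,evy,fqs,fqu,fuv,qrs,rsu,ruv,ruy] rk=24  ker:fqr,fqv,fqy,frv,fry,fsv,fsy,lry,lsv,lsy,lvy,qrv,qry,qsv,qsy,quv,qvy,rvy,suv,svy,uvy
∂3: piv[efqr,efqv,efqy,efrv,efry,elry,elsv,elsy,elvy,eqrv,eqry,eqsy,eqvy,ervy,esvy,fqsv,fquv,qsvy,ruvy] rk=19  ker:fqrv,fqry,lsvy,qrvy
b_1=(35−8)−24=3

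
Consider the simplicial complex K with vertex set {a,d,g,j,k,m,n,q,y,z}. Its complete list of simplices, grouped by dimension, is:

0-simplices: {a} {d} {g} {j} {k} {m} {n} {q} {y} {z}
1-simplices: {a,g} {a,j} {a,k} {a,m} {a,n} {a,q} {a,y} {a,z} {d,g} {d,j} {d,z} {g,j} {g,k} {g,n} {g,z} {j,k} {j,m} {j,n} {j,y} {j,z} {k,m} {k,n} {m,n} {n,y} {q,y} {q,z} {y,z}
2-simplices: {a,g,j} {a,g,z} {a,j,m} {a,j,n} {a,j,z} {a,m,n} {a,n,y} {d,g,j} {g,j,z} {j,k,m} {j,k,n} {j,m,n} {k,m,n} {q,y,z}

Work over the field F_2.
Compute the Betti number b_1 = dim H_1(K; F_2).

n_0=10 n_1=27 n_2=14  [Z2]
∂1: piv[ag,aj,ak,am,an,aq,ay,az,dg] rk=9  ker:dj,dz,gj,gk,gn,gz,jk,jm,jn,jy,jz,km,kn,mn,ny,qy,qz,yz
∂2: piv[agj,agz,ajm,ajn,ajz,amn,any,dgj,jkm,jkn,qyz] rk=11  ker:gjz,jmn,kmn
b_1=(27−9)−11=7

b_1=7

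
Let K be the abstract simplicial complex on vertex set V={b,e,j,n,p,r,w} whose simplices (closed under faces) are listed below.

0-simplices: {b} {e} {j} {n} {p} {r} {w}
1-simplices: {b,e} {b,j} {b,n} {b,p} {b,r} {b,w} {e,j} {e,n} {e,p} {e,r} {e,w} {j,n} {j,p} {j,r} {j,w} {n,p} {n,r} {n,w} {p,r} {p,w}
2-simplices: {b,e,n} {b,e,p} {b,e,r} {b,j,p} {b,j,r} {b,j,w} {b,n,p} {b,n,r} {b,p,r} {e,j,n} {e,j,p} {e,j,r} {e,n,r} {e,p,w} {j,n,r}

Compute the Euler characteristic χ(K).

n_0=7 n_1=20 n_2=15
χ=+7−20+15=2

χ(K)=2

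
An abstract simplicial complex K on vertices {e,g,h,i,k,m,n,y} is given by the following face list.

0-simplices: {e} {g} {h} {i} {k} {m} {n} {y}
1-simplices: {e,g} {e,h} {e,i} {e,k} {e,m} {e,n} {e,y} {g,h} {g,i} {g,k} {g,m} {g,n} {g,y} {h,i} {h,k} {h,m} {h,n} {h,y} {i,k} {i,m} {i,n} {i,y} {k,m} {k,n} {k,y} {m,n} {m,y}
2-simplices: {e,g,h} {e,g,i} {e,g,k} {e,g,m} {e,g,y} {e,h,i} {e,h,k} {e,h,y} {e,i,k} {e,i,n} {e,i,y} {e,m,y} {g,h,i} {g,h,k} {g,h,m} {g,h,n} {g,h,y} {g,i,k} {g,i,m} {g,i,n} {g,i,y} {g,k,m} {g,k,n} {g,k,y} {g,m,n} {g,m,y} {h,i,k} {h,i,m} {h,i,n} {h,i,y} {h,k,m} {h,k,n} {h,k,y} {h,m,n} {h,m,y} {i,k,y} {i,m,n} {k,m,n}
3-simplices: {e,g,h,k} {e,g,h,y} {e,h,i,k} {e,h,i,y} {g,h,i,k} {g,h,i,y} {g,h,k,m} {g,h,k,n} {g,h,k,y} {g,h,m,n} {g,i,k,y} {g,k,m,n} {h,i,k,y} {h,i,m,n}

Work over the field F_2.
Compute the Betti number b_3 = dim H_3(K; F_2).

n_0=8 n_1=27 n_2=38 n_3=14  [Z2]
∂1: piv[eg,eh,ei,ek,em,en,ey] rk=7  ker:gh,gi,gk,gm,gn,gy,hi,hk,hm,hn,hy,ik,im,in,iy,km,kn,ky,mn,my
∂2: piv[egh,egi,egk,egm,egy,ehi,ehk,ehy,eik,ein,eiy,emy,ghm,ghn,gim,gin,gkm,gkn,gky,gmn] rk=20  ker:ghi,ghk,ghy,gik,giy,gmy,hik,him,hin,hiy,hkm,hkn,hky,hmn,hmy,iky,imn,kmn
∂3: piv[eghk,eghy,ehik,ehiy,ghik,ghiy,ghkm,ghkn,ghky,ghmn,giky,gkmn,himn] rk=13  ker:hiky
b_3=(14−13)−0=1

b_3=1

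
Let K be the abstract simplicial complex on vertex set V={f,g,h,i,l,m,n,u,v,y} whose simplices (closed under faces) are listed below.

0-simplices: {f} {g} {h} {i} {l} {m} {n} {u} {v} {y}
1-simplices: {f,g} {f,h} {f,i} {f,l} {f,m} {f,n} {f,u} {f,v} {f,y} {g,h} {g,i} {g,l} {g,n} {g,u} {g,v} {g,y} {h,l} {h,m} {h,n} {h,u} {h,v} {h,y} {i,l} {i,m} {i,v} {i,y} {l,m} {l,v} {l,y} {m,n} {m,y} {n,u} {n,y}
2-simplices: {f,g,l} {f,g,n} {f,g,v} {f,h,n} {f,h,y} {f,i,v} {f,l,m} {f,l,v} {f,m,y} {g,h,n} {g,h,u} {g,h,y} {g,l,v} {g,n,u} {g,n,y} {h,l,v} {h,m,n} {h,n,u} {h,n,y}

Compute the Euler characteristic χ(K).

χ(K)=-4

n_0=10 n_1=33 n_2=19
χ=+10−33+19=-4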